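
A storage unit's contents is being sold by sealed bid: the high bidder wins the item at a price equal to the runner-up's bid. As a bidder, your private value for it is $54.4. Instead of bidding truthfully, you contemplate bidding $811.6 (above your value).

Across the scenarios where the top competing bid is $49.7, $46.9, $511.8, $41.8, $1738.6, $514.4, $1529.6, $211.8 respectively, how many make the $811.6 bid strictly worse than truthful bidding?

The deviation hurts exactly when the highest competing bid lies strictly between $54.4 and $811.6 — overbidding then wins at a price above your value.
$49.7: below both → same outcome either way.
$46.9: below both → same outcome either way.
$511.8: inside the interval → strictly worse (loss $457.4).
$41.8: below both → same outcome either way.
$1738.6: above both → same outcome either way.
$514.4: inside the interval → strictly worse (loss $460).
$1529.6: above both → same outcome either way.
$211.8: inside the interval → strictly worse (loss $157.4).
Count: 3.

3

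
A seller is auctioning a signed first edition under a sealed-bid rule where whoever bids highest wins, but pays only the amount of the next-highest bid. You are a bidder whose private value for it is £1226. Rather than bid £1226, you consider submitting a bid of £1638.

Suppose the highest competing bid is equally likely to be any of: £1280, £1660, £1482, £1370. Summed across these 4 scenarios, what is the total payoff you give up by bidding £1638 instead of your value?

The deviation costs you only when the competing bid falls strictly between £1226 and £1638; elsewhere both bids give the same outcome.
£1280: truthful payoff £0, deviation payoff −£54 → loss £54.
£1660: outcomes coincide → loss £0.
£1482: truthful payoff £0, deviation payoff −£256 → loss £256.
£1370: truthful payoff £0, deviation payoff −£144 → loss £144.
Total loss = £54 + £256 + £144 = £454.

£454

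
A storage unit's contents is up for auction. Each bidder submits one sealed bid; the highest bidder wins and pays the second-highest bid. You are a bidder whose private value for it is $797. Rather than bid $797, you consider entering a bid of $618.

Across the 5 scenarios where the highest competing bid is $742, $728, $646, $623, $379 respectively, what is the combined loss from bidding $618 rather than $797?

The deviation costs you only when the competing bid falls strictly between $618 and $797; elsewhere both bids give the same outcome.
$742: truthful payoff $55, deviation payoff $0 → loss $55.
$728: truthful payoff $69, deviation payoff $0 → loss $69.
$646: truthful payoff $151, deviation payoff $0 → loss $151.
$623: truthful payoff $174, deviation payoff $0 → loss $174.
$379: outcomes coincide → loss $0.
Total loss = $55 + $69 + $151 + $174 = $449.
In a second-price auction your bid sets only whether you win, not what you pay, so bidding your true value is weakly dominant.

$449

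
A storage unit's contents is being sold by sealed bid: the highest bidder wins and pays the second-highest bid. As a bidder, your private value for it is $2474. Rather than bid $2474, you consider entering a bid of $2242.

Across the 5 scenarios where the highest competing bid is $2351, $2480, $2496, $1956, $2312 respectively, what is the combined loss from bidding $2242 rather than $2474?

$285

The deviation costs you only when the competing bid falls strictly between $2242 and $2474; elsewhere both bids give the same outcome.
$2351: truthful payoff $123, deviation payoff $0 → loss $123.
$2480: outcomes coincide → loss $0.
$2496: outcomes coincide → loss $0.
$1956: outcomes coincide → loss $0.
$2312: truthful payoff $162, deviation payoff $0 → loss $162.
Total loss = $123 + $162 = $285.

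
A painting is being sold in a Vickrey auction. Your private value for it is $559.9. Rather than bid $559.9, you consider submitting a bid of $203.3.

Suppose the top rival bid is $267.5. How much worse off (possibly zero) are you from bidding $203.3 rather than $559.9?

Bidding your value $559.9: you win (since $559.9 > $267.5) and pay $267.5. Payoff $292.4.
Bidding $203.3: you lose. Payoff $0.
The competing bid $267.5 lies between your shaded bid and your value, so underbidding forfeits an item you could have won at a profitable price.
Loss from deviating = $292.4 − ($0) = $292.4.

$292.4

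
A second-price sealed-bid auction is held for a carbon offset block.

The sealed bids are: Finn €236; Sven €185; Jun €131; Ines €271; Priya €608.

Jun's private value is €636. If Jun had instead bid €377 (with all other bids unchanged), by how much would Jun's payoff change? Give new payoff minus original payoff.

€0

The highest bid among the other bidders is €608; Jun's bid doesn't change that.
Original bid €131: Jun is not highest (top rival bid is €608); payoff €0.
Alternative bid €377: Jun is not highest (top rival bid is €608); payoff €0.
Change in payoff = €0 − (€0) = €0.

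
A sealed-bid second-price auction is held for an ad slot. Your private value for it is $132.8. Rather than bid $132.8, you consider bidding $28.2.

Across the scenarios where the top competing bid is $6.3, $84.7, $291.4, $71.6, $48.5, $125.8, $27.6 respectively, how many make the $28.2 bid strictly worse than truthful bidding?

4

The deviation hurts exactly when the highest competing bid lies strictly between $28.2 and $132.8 — underbidding then forfeits a profitable win.
$6.3: below both → same outcome either way.
$84.7: inside the interval → strictly worse (loss $48.1).
$291.4: above both → same outcome either way.
$71.6: inside the interval → strictly worse (loss $61.2).
$48.5: inside the interval → strictly worse (loss $84.3).
$125.8: inside the interval → strictly worse (loss $7).
$27.6: below both → same outcome either way.
Count: 4.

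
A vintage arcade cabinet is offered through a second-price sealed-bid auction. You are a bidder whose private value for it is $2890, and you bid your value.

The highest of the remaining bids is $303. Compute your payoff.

$2587

Your bid $2890 exceeds the highest competing bid $303, so you win.
In a second-price auction the winner pays the second-highest bid, $303.
Payoff = value − price = $2890 − $303 = $2587.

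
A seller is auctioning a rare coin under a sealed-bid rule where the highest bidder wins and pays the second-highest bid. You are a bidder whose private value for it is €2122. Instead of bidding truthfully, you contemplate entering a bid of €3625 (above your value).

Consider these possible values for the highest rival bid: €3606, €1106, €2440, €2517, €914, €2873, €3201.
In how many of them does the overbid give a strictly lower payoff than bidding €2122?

The deviation hurts exactly when the highest competing bid lies strictly between €2122 and €3625 — overbidding then wins at a price above your value.
€3606: inside the interval → strictly worse (loss €1484).
€1106: below both → same outcome either way.
€2440: inside the interval → strictly worse (loss €318).
€2517: inside the interval → strictly worse (loss €395).
€914: below both → same outcome either way.
€2873: inside the interval → strictly worse (loss €751).
€3201: inside the interval → strictly worse (loss €1079).
Count: 5.

5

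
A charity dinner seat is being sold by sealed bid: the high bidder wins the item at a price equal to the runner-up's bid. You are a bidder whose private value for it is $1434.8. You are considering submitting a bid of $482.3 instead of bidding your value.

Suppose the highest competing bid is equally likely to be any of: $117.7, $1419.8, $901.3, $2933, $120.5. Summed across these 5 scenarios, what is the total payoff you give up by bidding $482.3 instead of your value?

The deviation costs you only when the competing bid falls strictly between $482.3 and $1434.8; elsewhere both bids give the same outcome.
$117.7: outcomes coincide → loss $0.
$1419.8: truthful payoff $15, deviation payoff $0 → loss $15.
$901.3: truthful payoff $533.5, deviation payoff $0 → loss $533.5.
$2933: outcomes coincide → loss $0.
$120.5: outcomes coincide → loss $0.
Total loss = $15 + $533.5 = $548.5.
Because the price is fixed by the runner-up's bid, deviating from your value can only change a good outcome into a bad one — never the reverse.

$548.5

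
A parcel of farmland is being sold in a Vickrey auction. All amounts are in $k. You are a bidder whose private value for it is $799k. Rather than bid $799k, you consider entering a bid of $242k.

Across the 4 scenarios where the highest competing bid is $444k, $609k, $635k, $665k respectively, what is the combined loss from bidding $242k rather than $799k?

The deviation costs you only when the competing bid falls strictly between $242k and $799k; elsewhere both bids give the same outcome.
$444k: truthful payoff $355k, deviation payoff $0k → loss $355k.
$609k: truthful payoff $190k, deviation payoff $0k → loss $190k.
$635k: truthful payoff $164k, deviation payoff $0k → loss $164k.
$665k: truthful payoff $134k, deviation payoff $0k → loss $134k.
Total loss = $355k + $190k + $164k + $134k = $843k.
In a second-price auction your bid sets only whether you win, not what you pay, so bidding your true value is weakly dominant.

$843k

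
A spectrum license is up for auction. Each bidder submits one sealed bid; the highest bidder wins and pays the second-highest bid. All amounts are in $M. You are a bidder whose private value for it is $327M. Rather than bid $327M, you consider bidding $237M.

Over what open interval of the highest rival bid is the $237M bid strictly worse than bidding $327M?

($237M, $327M)

If the competing bid is below $237M, both bids win at the same price — no difference.
If it is above $327M, both bids lose — no difference.
If it lies strictly between $237M and $327M, bidding your value wins at a price below your value (positive payoff) while bidding $237M loses (payoff 0).
So the deviation strictly hurts on the open interval ($237M, $327M).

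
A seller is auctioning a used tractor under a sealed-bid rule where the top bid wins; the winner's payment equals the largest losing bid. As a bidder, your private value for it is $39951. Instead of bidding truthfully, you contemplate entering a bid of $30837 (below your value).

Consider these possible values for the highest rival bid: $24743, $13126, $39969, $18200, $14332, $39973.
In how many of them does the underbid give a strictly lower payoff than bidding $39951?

0

The deviation hurts exactly when the highest competing bid lies strictly between $30837 and $39951 — underbidding then forfeits a profitable win.
$24743: below both → same outcome either way.
$13126: below both → same outcome either way.
$39969: above both → same outcome either way.
$18200: below both → same outcome either way.
$14332: below both → same outcome either way.
$39973: above both → same outcome either way.
Count: 0.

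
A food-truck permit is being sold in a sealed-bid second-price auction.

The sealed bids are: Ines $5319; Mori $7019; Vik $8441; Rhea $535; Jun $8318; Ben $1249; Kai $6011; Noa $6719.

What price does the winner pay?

$8318

Highest bid: Vik at $8441, so Vik wins.
Second-highest bid: Jun at $8318 — that is the price the winner pays.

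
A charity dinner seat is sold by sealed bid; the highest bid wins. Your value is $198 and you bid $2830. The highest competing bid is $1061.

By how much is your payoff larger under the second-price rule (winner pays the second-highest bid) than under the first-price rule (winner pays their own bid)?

$1769

You have the highest bid, so you win under either rule.
Second-price: pay $1061 → payoff −$863.
First-price: pay your own bid $2830 → payoff −$2632.
Difference = −$863 − (−$2632) = $1769.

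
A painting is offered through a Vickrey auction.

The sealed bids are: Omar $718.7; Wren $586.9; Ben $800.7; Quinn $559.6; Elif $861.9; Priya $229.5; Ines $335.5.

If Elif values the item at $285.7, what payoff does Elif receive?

Highest bid: Elif at $861.9, so Elif wins.
Second-highest bid: Ben at $800.7 — that is the price the winner pays.
Elif's payoff = value − price = $285.7 − $800.7 = −$515.

−$515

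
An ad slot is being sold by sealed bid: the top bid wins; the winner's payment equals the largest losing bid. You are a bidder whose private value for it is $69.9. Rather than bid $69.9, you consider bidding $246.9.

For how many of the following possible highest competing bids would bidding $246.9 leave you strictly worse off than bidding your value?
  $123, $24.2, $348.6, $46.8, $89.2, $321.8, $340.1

The deviation hurts exactly when the highest competing bid lies strictly between $69.9 and $246.9 — overbidding then wins at a price above your value.
$123: inside the interval → strictly worse (loss $53.1).
$24.2: below both → same outcome either way.
$348.6: above both → same outcome either way.
$46.8: below both → same outcome either way.
$89.2: inside the interval → strictly worse (loss $19.3).
$321.8: above both → same outcome either way.
$340.1: above both → same outcome either way.
Count: 2.

2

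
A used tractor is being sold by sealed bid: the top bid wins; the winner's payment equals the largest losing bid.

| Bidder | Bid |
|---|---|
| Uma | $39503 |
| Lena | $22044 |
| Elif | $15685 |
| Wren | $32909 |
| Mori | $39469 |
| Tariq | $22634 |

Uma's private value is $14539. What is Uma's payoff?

−$24930

Highest bid: Uma at $39503, so Uma wins.
Second-highest bid: Mori at $39469 — that is the price the winner pays.
Uma's payoff = value − price = $14539 − $39469 = −$24930.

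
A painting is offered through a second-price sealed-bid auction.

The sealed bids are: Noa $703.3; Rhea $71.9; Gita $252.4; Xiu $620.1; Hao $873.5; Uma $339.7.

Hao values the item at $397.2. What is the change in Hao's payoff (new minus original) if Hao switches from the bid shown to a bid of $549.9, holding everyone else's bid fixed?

The highest bid among the other bidders is $703.3; Hao's bid doesn't change that.
Original bid $873.5: Hao is highest, pays the top rival bid $703.3; payoff $397.2 − $703.3 = −$306.1.
Alternative bid $549.9: Hao is not highest (top rival bid is $703.3); payoff $0.
Change in payoff = $0 − (−$306.1) = $306.1.

$306.1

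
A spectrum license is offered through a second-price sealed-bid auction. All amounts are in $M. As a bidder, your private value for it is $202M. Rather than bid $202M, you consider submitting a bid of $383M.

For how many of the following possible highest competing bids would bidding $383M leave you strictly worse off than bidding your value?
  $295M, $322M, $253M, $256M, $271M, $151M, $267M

The deviation hurts exactly when the highest competing bid lies strictly between $202M and $383M — overbidding then wins at a price above your value.
$295M: inside the interval → strictly worse (loss $93M).
$322M: inside the interval → strictly worse (loss $120M).
$253M: inside the interval → strictly worse (loss $51M).
$256M: inside the interval → strictly worse (loss $54M).
$271M: inside the interval → strictly worse (loss $69M).
$151M: below both → same outcome either way.
$267M: inside the interval → strictly worse (loss $65M).
Count: 6.

6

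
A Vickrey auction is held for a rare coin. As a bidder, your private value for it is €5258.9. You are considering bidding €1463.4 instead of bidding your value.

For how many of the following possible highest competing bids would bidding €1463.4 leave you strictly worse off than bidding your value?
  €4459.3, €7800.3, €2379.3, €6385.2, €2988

3

The deviation hurts exactly when the highest competing bid lies strictly between €1463.4 and €5258.9 — underbidding then forfeits a profitable win.
€4459.3: inside the interval → strictly worse (loss €799.6).
€7800.3: above both → same outcome either way.
€2379.3: inside the interval → strictly worse (loss €2879.6).
€6385.2: above both → same outcome either way.
€2988: inside the interval → strictly worse (loss €2270.9).
Count: 3.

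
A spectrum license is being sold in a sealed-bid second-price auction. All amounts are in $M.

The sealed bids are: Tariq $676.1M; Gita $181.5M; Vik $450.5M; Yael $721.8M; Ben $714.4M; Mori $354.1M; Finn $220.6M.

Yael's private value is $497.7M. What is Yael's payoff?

Highest bid: Yael at $721.8M, so Yael wins.
Second-highest bid: Ben at $714.4M — that is the price the winner pays.
Yael's payoff = value − price = $497.7M − $714.4M = −$216.7M.

−$216.7M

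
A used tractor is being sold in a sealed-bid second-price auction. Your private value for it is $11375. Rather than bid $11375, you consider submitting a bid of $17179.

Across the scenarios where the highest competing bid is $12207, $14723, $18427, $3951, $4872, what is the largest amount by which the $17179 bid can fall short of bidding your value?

$12207: truthful gives $0, deviation gives −$832 → loss $832.
$14723: truthful gives $0, deviation gives −$3348 → loss $3348.
$18427: same outcome either way → loss $0.
$3951: same outcome either way → loss $0.
$4872: same outcome either way → loss $0.
Maximum loss: $3348.

$3348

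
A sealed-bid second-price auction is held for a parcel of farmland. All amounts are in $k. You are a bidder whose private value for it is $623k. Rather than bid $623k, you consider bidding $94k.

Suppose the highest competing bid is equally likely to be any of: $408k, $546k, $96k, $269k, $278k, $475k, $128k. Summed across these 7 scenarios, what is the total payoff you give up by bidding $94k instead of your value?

$2161k

The deviation costs you only when the competing bid falls strictly between $94k and $623k; elsewhere both bids give the same outcome.
$408k: truthful payoff $215k, deviation payoff $0k → loss $215k.
$546k: truthful payoff $77k, deviation payoff $0k → loss $77k.
$96k: truthful payoff $527k, deviation payoff $0k → loss $527k.
$269k: truthful payoff $354k, deviation payoff $0k → loss $354k.
$278k: truthful payoff $345k, deviation payoff $0k → loss $345k.
$475k: truthful payoff $148k, deviation payoff $0k → loss $148k.
$128k: truthful payoff $495k, deviation payoff $0k → loss $495k.
Total loss = $215k + $77k + $527k + $354k + $345k + $148k + $495k = $2161k.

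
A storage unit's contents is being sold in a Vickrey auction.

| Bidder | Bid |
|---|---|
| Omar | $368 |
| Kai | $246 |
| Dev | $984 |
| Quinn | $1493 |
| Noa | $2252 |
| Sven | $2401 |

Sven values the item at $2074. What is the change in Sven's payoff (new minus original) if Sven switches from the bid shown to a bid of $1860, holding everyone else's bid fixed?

$178

The highest bid among the other bidders is $2252; Sven's bid doesn't change that.
Original bid $2401: Sven is highest, pays the top rival bid $2252; payoff $2074 − $2252 = −$178.
Alternative bid $1860: Sven is not highest (top rival bid is $2252); payoff $0.
Change in payoff = $0 − (−$178) = $178.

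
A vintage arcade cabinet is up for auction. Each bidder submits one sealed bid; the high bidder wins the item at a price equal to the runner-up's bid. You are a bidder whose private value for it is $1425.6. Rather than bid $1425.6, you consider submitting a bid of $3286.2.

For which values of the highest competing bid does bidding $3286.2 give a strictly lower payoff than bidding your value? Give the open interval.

($1425.6, $3286.2)

If the competing bid is below $1425.6, both bids win at the same price — no difference.
If it is above $3286.2, both bids lose — no difference.
If it lies strictly between $1425.6 and $3286.2, bidding your value loses (payoff 0) while bidding $3286.2 wins at a price above your value (payoff negative).
So the deviation strictly hurts on the open interval ($1425.6, $3286.2).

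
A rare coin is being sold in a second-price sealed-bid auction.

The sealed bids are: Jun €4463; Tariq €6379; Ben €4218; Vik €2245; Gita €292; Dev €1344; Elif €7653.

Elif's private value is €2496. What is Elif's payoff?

Highest bid: Elif at €7653, so Elif wins.
Second-highest bid: Tariq at €6379 — that is the price the winner pays.
Elif's payoff = value − price = €2496 − €6379 = −€3883.

−€3883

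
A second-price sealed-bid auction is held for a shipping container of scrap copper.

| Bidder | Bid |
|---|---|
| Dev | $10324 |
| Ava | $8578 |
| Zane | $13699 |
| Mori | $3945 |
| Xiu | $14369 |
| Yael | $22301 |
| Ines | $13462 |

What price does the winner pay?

Highest bid: Yael at $22301, so Yael wins.
Second-highest bid: Xiu at $14369 — that is the price the winner pays.

$14369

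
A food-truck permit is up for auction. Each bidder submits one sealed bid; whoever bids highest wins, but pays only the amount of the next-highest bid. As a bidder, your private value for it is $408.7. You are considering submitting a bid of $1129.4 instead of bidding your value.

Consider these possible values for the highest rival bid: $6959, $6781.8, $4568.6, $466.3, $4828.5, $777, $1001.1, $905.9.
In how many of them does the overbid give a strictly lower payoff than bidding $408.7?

4

The deviation hurts exactly when the highest competing bid lies strictly between $408.7 and $1129.4 — overbidding then wins at a price above your value.
$6959: above both → same outcome either way.
$6781.8: above both → same outcome either way.
$4568.6: above both → same outcome either way.
$466.3: inside the interval → strictly worse (loss $57.6).
$4828.5: above both → same outcome either way.
$777: inside the interval → strictly worse (loss $368.3).
$1001.1: inside the interval → strictly worse (loss $592.4).
$905.9: inside the interval → strictly worse (loss $497.2).
Count: 4.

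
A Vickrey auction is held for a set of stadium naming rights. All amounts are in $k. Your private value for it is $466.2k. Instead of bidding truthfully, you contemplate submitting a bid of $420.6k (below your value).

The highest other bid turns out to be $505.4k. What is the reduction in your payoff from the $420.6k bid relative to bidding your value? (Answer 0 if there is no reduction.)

$0k

Bidding your value $466.2k: you lose (since $466.2k < $505.4k). Payoff $0k.
Bidding $420.6k: you lose. Payoff $0k.
Difference = $0k − $0k = $0k; both bids lead to the same outcome because the competing bid is above both your value and your alternative bid.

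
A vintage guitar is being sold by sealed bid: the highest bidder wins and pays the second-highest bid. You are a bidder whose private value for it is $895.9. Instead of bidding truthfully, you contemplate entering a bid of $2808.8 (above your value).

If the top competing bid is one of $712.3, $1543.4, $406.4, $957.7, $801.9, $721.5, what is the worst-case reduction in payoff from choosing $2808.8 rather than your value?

$647.5

$712.3: same outcome either way → loss $0.
$1543.4: truthful gives $0, deviation gives −$647.5 → loss $647.5.
$406.4: same outcome either way → loss $0.
$957.7: truthful gives $0, deviation gives −$61.8 → loss $61.8.
$801.9: same outcome either way → loss $0.
$721.5: same outcome either way → loss $0.
Maximum loss: $647.5.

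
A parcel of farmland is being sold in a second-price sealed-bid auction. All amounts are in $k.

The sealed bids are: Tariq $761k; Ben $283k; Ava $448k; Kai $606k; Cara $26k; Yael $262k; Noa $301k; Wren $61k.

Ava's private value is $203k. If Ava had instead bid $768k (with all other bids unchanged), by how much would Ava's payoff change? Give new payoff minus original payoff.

−$558k

The highest bid among the other bidders is $761k; Ava's bid doesn't change that.
Original bid $448k: Ava is not highest (top rival bid is $761k); payoff $0k.
Alternative bid $768k: Ava is highest, pays the top rival bid $761k; payoff $203k − $761k = −$558k.
Change in payoff = −$558k − ($0k) = −$558k.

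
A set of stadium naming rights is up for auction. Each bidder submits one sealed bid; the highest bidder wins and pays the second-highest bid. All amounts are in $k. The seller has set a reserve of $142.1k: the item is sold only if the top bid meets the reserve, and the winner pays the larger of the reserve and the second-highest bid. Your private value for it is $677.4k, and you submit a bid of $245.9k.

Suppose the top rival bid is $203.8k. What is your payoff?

Your bid $245.9k is the highest and exceeds the reserve.
Price = max(second-highest bid, reserve) = max($203.8k, $142.1k) = $203.8k.
Payoff = $677.4k − $203.8k = $473.6k.

$473.6k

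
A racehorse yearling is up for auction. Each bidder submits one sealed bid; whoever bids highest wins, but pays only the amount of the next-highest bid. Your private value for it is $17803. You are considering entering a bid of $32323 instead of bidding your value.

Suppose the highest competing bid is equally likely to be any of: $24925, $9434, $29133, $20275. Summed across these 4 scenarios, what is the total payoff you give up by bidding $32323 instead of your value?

$20924

The deviation costs you only when the competing bid falls strictly between $17803 and $32323; elsewhere both bids give the same outcome.
$24925: truthful payoff $0, deviation payoff −$7122 → loss $7122.
$9434: outcomes coincide → loss $0.
$29133: truthful payoff $0, deviation payoff −$11330 → loss $11330.
$20275: truthful payoff $0, deviation payoff −$2472 → loss $2472.
Total loss = $7122 + $11330 + $2472 = $20924.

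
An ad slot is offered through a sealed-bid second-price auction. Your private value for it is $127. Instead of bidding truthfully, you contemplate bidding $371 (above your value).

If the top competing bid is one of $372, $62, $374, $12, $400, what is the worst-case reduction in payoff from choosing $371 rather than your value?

$372: same outcome either way → loss $0.
$62: same outcome either way → loss $0.
$374: same outcome either way → loss $0.
$12: same outcome either way → loss $0.
$400: same outcome either way → loss $0.
Maximum loss: $0.

$0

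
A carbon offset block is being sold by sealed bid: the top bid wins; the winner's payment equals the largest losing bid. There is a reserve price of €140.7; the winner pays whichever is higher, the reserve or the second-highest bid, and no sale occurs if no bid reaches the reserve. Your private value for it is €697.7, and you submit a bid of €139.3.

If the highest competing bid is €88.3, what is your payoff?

Your bid €139.3 is the highest bid but falls below the reserve €140.7, so the item goes unsold. Payoff €0.

€0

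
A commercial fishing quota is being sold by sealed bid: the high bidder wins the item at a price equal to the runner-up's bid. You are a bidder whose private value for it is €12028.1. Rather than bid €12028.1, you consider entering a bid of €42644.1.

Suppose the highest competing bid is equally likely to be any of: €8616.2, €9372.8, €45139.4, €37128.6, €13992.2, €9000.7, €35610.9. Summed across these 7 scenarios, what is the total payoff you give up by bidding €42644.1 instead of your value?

€50647.4

The deviation costs you only when the competing bid falls strictly between €12028.1 and €42644.1; elsewhere both bids give the same outcome.
€8616.2: outcomes coincide → loss €0.
€9372.8: outcomes coincide → loss €0.
€45139.4: outcomes coincide → loss €0.
€37128.6: truthful payoff €0, deviation payoff −€25100.5 → loss €25100.5.
€13992.2: truthful payoff €0, deviation payoff −€1964.1 → loss €1964.1.
€9000.7: outcomes coincide → loss €0.
€35610.9: truthful payoff €0, deviation payoff −€23582.8 → loss €23582.8.
Total loss = €25100.5 + €1964.1 + €23582.8 = €50647.4.
Truthful bidding weakly dominates here: raising your bid can only win items priced above your value, and lowering it can only forfeit items priced below.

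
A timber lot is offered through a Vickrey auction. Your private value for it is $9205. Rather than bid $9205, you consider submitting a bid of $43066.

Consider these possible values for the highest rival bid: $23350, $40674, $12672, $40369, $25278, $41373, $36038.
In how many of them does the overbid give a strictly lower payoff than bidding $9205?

7

The deviation hurts exactly when the highest competing bid lies strictly between $9205 and $43066 — overbidding then wins at a price above your value.
$23350: inside the interval → strictly worse (loss $14145).
$40674: inside the interval → strictly worse (loss $31469).
$12672: inside the interval → strictly worse (loss $3467).
$40369: inside the interval → strictly worse (loss $31164).
$25278: inside the interval → strictly worse (loss $16073).
$41373: inside the interval → strictly worse (loss $32168).
$36038: inside the interval → strictly worse (loss $26833).
Count: 7.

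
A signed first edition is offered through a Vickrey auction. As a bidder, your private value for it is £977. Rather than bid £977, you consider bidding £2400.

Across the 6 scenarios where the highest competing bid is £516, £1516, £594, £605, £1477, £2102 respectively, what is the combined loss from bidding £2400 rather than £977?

£2164

The deviation costs you only when the competing bid falls strictly between £977 and £2400; elsewhere both bids give the same outcome.
£516: outcomes coincide → loss £0.
£1516: truthful payoff £0, deviation payoff −£539 → loss £539.
£594: outcomes coincide → loss £0.
£605: outcomes coincide → loss £0.
£1477: truthful payoff £0, deviation payoff −£500 → loss £500.
£2102: truthful payoff £0, deviation payoff −£1125 → loss £1125.
Total loss = £539 + £500 + £1125 = £2164.
In a second-price auction your bid sets only whether you win, not what you pay, so bidding your true value is weakly dominant.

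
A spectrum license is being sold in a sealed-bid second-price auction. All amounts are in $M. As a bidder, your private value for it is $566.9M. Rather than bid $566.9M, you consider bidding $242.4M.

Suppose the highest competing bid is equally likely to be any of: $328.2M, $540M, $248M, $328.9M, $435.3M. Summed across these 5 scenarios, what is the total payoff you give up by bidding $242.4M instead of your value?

The deviation costs you only when the competing bid falls strictly between $242.4M and $566.9M; elsewhere both bids give the same outcome.
$328.2M: truthful payoff $238.7M, deviation payoff $0M → loss $238.7M.
$540M: truthful payoff $26.9M, deviation payoff $0M → loss $26.9M.
$248M: truthful payoff $318.9M, deviation payoff $0M → loss $318.9M.
$328.9M: truthful payoff $238M, deviation payoff $0M → loss $238M.
$435.3M: truthful payoff $131.6M, deviation payoff $0M → loss $131.6M.
Total loss = $238.7M + $26.9M + $318.9M + $238M + $131.6M = $954.1M.

$954.1M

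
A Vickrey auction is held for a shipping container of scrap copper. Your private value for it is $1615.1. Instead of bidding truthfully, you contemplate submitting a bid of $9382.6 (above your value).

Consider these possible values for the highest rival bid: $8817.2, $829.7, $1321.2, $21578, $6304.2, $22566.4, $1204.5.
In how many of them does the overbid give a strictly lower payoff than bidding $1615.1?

2

The deviation hurts exactly when the highest competing bid lies strictly between $1615.1 and $9382.6 — overbidding then wins at a price above your value.
$8817.2: inside the interval → strictly worse (loss $7202.1).
$829.7: below both → same outcome either way.
$1321.2: below both → same outcome either way.
$21578: above both → same outcome either way.
$6304.2: inside the interval → strictly worse (loss $4689.1).
$22566.4: above both → same outcome either way.
$1204.5: below both → same outcome either way.
Count: 2.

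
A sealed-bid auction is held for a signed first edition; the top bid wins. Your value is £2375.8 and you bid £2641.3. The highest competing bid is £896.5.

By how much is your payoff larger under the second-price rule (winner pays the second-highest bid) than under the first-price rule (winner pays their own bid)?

£1744.8

You have the highest bid, so you win under either rule.
Second-price: pay £896.5 → payoff £1479.3.
First-price: pay your own bid £2641.3 → payoff −£265.5.
Difference = £1479.3 − (−£265.5) = £1744.8.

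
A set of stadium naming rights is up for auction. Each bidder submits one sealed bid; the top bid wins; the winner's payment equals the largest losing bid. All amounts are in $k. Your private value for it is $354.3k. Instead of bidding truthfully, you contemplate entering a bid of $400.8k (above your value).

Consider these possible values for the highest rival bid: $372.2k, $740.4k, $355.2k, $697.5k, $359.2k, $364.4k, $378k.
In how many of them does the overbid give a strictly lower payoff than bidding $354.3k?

The deviation hurts exactly when the highest competing bid lies strictly between $354.3k and $400.8k — overbidding then wins at a price above your value.
$372.2k: inside the interval → strictly worse (loss $17.9k).
$740.4k: above both → same outcome either way.
$355.2k: inside the interval → strictly worse (loss $0.9k).
$697.5k: above both → same outcome either way.
$359.2k: inside the interval → strictly worse (loss $4.9k).
$364.4k: inside the interval → strictly worse (loss $10.1k).
$378k: inside the interval → strictly worse (loss $23.7k).
Count: 5.

5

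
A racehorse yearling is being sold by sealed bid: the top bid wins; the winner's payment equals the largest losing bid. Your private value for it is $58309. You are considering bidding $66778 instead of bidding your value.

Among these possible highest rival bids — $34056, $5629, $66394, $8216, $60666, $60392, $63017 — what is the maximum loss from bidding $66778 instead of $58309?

$8085

$34056: same outcome either way → loss $0.
$5629: same outcome either way → loss $0.
$66394: truthful gives $0, deviation gives −$8085 → loss $8085.
$8216: same outcome either way → loss $0.
$60666: truthful gives $0, deviation gives −$2357 → loss $2357.
$60392: truthful gives $0, deviation gives −$2083 → loss $2083.
$63017: truthful gives $0, deviation gives −$4708 → loss $4708.
Maximum loss: $8085.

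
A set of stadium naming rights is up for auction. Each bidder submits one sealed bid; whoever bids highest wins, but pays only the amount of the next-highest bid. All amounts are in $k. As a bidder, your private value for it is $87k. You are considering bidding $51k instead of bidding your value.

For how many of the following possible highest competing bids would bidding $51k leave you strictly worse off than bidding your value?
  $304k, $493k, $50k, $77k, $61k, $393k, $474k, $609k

The deviation hurts exactly when the highest competing bid lies strictly between $51k and $87k — underbidding then forfeits a profitable win.
$304k: above both → same outcome either way.
$493k: above both → same outcome either way.
$50k: below both → same outcome either way.
$77k: inside the interval → strictly worse (loss $10k).
$61k: inside the interval → strictly worse (loss $26k).
$393k: above both → same outcome either way.
$474k: above both → same outcome either way.
$609k: above both → same outcome either way.
Count: 2.

2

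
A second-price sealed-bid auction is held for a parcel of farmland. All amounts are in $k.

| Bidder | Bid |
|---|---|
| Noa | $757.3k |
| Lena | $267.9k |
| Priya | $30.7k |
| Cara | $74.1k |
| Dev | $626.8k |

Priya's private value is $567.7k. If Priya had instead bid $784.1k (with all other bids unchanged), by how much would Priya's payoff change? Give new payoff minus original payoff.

−$189.6k

The highest bid among the other bidders is $757.3k; Priya's bid doesn't change that.
Original bid $30.7k: Priya is not highest (top rival bid is $757.3k); payoff $0k.
Alternative bid $784.1k: Priya is highest, pays the top rival bid $757.3k; payoff $567.7k − $757.3k = −$189.6k.
Change in payoff = −$189.6k − ($0k) = −$189.6k.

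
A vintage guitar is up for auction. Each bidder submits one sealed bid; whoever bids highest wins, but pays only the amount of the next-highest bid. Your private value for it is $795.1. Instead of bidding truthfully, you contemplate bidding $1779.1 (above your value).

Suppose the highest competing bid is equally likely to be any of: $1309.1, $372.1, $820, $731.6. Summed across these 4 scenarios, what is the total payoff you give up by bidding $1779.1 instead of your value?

$538.9

The deviation costs you only when the competing bid falls strictly between $795.1 and $1779.1; elsewhere both bids give the same outcome.
$1309.1: truthful payoff $0, deviation payoff −$514 → loss $514.
$372.1: outcomes coincide → loss $0.
$820: truthful payoff $0, deviation payoff −$24.9 → loss $24.9.
$731.6: outcomes coincide → loss $0.
Total loss = $514 + $24.9 = $538.9.
Because the price is fixed by the runner-up's bid, deviating from your value can only change a good outcome into a bad one — never the reverse.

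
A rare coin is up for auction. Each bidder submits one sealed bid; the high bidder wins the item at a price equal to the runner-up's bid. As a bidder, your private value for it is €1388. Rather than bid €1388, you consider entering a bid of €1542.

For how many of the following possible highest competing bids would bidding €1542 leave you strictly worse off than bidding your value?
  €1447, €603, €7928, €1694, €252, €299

1

The deviation hurts exactly when the highest competing bid lies strictly between €1388 and €1542 — overbidding then wins at a price above your value.
€1447: inside the interval → strictly worse (loss €59).
€603: below both → same outcome either way.
€7928: above both → same outcome either way.
€1694: above both → same outcome either way.
€252: below both → same outcome either way.
€299: below both → same outcome either way.
Count: 1.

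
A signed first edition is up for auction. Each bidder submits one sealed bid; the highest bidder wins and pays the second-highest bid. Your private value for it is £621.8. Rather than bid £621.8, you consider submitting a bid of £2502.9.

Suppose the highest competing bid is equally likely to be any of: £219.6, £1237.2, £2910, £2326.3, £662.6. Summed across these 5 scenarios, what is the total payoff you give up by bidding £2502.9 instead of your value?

The deviation costs you only when the competing bid falls strictly between £621.8 and £2502.9; elsewhere both bids give the same outcome.
£219.6: outcomes coincide → loss £0.
£1237.2: truthful payoff £0, deviation payoff −£615.4 → loss £615.4.
£2910: outcomes coincide → loss £0.
£2326.3: truthful payoff £0, deviation payoff −£1704.5 → loss £1704.5.
£662.6: truthful payoff £0, deviation payoff −£40.8 → loss £40.8.
Total loss = £615.4 + £1704.5 + £40.8 = £2360.7.
Because the price is fixed by the runner-up's bid, deviating from your value can only change a good outcome into a bad one — never the reverse.

£2360.7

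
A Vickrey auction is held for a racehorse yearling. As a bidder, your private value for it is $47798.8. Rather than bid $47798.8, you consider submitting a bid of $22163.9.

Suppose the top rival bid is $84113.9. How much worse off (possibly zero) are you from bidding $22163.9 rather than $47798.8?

Bidding your value $47798.8: you lose (since $47798.8 < $84113.9). Payoff $0.
Bidding $22163.9: you lose. Payoff $0.
Difference = $0 − $0 = $0; both bids lead to the same outcome because the competing bid is above both your value and your alternative bid.

$0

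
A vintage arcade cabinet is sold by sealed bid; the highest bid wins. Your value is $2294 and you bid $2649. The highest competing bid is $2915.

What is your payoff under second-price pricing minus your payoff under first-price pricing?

Your bid $2649 is below $2915, so you lose under either rule.
Payoff is $0 in both cases; difference = $0.

$0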